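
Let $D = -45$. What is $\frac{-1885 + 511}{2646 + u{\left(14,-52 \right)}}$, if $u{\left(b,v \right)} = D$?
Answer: $- \frac{458}{867} \approx -0.52826$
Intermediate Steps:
$u{\left(b,v \right)} = -45$
$\frac{-1885 + 511}{2646 + u{\left(14,-52 \right)}} = \frac{-1885 + 511}{2646 - 45} = - \frac{1374}{2601} = \left(-1374\right) \frac{1}{2601} = - \frac{458}{867}$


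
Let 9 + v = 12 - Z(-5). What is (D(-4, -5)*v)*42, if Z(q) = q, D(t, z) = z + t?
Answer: -3024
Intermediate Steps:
D(t, z) = t + z
v = 8 (v = -9 + (12 - 1*(-5)) = -9 + (12 + 5) = -9 + 17 = 8)
(D(-4, -5)*v)*42 = ((-4 - 5)*8)*42 = -9*8*42 = -72*42 = -3024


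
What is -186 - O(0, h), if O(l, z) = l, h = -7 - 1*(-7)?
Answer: -186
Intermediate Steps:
h = 0 (h = -7 + 7 = 0)
-186 - O(0, h) = -186 - 1*0 = -186 + 0 = -186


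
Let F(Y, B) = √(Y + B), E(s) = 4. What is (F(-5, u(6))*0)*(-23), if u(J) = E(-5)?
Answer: 0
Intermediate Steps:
u(J) = 4
F(Y, B) = √(B + Y)
(F(-5, u(6))*0)*(-23) = (√(4 - 5)*0)*(-23) = (√(-1)*0)*(-23) = (I*0)*(-23) = 0*(-23) = 0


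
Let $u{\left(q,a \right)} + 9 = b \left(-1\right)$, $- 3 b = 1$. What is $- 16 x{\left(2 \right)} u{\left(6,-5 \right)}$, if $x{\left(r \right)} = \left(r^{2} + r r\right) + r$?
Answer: $\frac{4160}{3} \approx 1386.7$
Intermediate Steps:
$b = - \frac{1}{3}$ ($b = \left(- \frac{1}{3}\right) 1 = - \frac{1}{3} \approx -0.33333$)
$u{\left(q,a \right)} = - \frac{26}{3}$ ($u{\left(q,a \right)} = -9 - - \frac{1}{3} = -9 + \frac{1}{3} = - \frac{26}{3}$)
$x{\left(r \right)} = r + 2 r^{2}$ ($x{\left(r \right)} = \left(r^{2} + r^{2}\right) + r = 2 r^{2} + r = r + 2 r^{2}$)
$- 16 x{\left(2 \right)} u{\left(6,-5 \right)} = - 16 \cdot 2 \left(1 + 2 \cdot 2\right) \left(- \frac{26}{3}\right) = - 16 \cdot 2 \left(1 + 4\right) \left(- \frac{26}{3}\right) = - 16 \cdot 2 \cdot 5 \left(- \frac{26}{3}\right) = \left(-16\right) 10 \left(- \frac{26}{3}\right) = \left(-160\right) \left(- \frac{26}{3}\right) = \frac{4160}{3}$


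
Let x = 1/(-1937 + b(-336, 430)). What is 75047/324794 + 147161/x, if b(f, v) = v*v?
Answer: 8745084310333189/324794 ≈ 2.6925e+10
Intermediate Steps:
b(f, v) = v²
x = 1/182963 (x = 1/(-1937 + 430²) = 1/(-1937 + 184900) = 1/182963 ≈ 5.4656e-6)
75047/324794 + 147161/x = 75047/324794 + 147161/(1/182963) = 75047*(1/324794) + 147161*182963 = 75047/324794 + 26925018043 = 8745084310333189/324794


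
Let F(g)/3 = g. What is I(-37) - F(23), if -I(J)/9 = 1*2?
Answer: -87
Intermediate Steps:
F(g) = 3*g
I(J) = -18 (I(J) = -9*2 = -18)
I(-37) - F(23) = -18 - 3*23 = -18 - 1*69 = -18 - 69 = -87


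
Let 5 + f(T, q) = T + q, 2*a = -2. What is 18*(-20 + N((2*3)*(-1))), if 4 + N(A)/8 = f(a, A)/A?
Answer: -648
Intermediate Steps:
a = -1 (a = (½)*(-2) = -1)
f(T, q) = -5 + T + q (f(T, q) = -5 + (T + q) = -5 + T + q)
N(A) = -32 + 8*(-6 + A)/A (N(A) = -32 + 8*((-5 - 1 + A)/A) = -32 + 8*((-6 + A)/A) = -32 + 8*(-6 + A)/A)
18*(-20 + N((2*3)*(-1))) = 18*(-20 + (-24 - 48/((2*3)*(-1)))) = 18*(-20 + (-24 - 48/(6*(-1)))) = 18*(-20 + (-24 - 48/(-6))) = 18*(-20 + (-24 - 48*(-⅙))) = 18*(-20 + (-24 + 8)) = 18*(-20 - 16) = 18*(-36) = -648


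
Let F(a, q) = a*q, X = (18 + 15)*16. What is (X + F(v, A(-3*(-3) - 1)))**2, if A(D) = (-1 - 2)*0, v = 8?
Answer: 278784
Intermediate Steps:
A(D) = 0 (A(D) = -3*0 = 0)
X = 528 (X = 33*16 = 528)
(X + F(v, A(-3*(-3) - 1)))**2 = (528 + 8*0)**2 = (528 + 0)**2 = 528**2 = 278784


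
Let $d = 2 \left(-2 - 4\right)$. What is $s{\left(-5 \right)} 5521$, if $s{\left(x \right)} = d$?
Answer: $-66252$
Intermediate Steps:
$d = -12$ ($d = 2 \left(-6\right) = -12$)
$s{\left(x \right)} = -12$
$s{\left(-5 \right)} 5521 = \left(-12\right) 5521 = -66252$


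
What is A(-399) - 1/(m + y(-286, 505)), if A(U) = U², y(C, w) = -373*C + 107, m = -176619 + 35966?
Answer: 5391819469/33868 ≈ 1.5920e+5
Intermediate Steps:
m = -140653
y(C, w) = 107 - 373*C
A(-399) - 1/(m + y(-286, 505)) = (-399)² - 1/(-140653 + (107 - 373*(-286))) = 159201 - 1/(-140653 + (107 + 106678)) = 159201 - 1/(-140653 + 106785) = 159201 - 1/(-33868) = 159201 - 1*(-1/33868) = 159201 + 1/33868 = 5391819469/33868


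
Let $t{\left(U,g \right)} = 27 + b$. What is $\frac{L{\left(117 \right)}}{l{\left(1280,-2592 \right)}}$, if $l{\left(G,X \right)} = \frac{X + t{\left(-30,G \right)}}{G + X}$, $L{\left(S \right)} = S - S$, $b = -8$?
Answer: $0$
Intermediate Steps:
$t{\left(U,g \right)} = 19$ ($t{\left(U,g \right)} = 27 - 8 = 19$)
$L{\left(S \right)} = 0$
$l{\left(G,X \right)} = \frac{19 + X}{G + X}$ ($l{\left(G,X \right)} = \frac{X + 19}{G + X} = \frac{19 + X}{G + X}$)
$\frac{L{\left(117 \right)}}{l{\left(1280,-2592 \right)}} = \frac{0}{\frac{1}{1280 - 2592} \left(19 - 2592\right)} = \frac{0}{\frac{1}{-1312} \left(-2573\right)} = \frac{0}{\left(- \frac{1}{1312}\right) \left(-2573\right)} = \frac{0}{\frac{2573}{1312}} = 0 \cdot \frac{1312}{2573} = 0$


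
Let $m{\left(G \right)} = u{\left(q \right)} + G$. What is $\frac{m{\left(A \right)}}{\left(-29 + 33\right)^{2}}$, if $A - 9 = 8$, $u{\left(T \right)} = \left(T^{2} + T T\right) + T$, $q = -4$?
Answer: $\frac{45}{16} \approx 2.8125$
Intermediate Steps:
$u{\left(T \right)} = T + 2 T^{2}$ ($u{\left(T \right)} = \left(T^{2} + T^{2}\right) + T = 2 T^{2} + T = T + 2 T^{2}$)
$A = 17$ ($A = 9 + 8 = 17$)
$m{\left(G \right)} = 28 + G$ ($m{\left(G \right)} = - 4 \left(1 + 2 \left(-4\right)\right) + G = - 4 \left(1 - 8\right) + G = \left(-4\right) \left(-7\right) + G = 28 + G$)
$\frac{m{\left(A \right)}}{\left(-29 + 33\right)^{2}} = \frac{28 + 17}{\left(-29 + 33\right)^{2}} = \frac{45}{4^{2}} = \frac{45}{16}$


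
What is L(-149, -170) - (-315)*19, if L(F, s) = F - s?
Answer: 6006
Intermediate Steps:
L(-149, -170) - (-315)*19 = (-149 - 1*(-170)) - (-315)*19 = (-149 + 170) - 1*(-5985) = 21 + 5985 = 6006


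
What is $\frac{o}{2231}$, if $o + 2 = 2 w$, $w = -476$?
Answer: $- \frac{954}{2231} \approx -0.42761$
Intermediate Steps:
$o = -954$ ($o = -2 + 2 \left(-476\right) = -2 - 952 = -954$)
$\frac{o}{2231} = - \frac{954}{2231}$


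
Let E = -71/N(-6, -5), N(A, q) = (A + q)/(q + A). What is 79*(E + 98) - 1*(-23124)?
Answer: 25257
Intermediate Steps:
N(A, q) = 1 (N(A, q) = (A + q)/(A + q) = 1)
E = -71 (E = -71/1 = -71*1 = -71)
79*(E + 98) - 1*(-23124) = 79*(-71 + 98) - 1*(-23124) = 79*27 + 23124 = 2133 + 23124 = 25257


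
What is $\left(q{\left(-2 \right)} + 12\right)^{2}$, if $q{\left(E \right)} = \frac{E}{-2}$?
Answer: $169$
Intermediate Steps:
$q{\left(E \right)} = - \frac{E}{2}$ ($q{\left(E \right)} = E \left(- \frac{1}{2}\right) = - \frac{E}{2}$)
$\left(q{\left(-2 \right)} + 12\right)^{2} = \left(\left(- \frac{1}{2}\right) \left(-2\right) + 12\right)^{2} = \left(1 + 12\right)^{2} = 13^{2} = 169$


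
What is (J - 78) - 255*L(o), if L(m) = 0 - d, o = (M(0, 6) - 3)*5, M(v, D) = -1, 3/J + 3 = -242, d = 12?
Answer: 730587/245 ≈ 2982.0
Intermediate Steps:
J = -3/245 (J = 3/(-3 - 242) = 3/(-245) = 3*(-1/245) = -3/245 ≈ -0.012245)
o = -20 (o = (-1 - 3)*5 = -4*5 = -20)
L(m) = -12 (L(m) = 0 - 1*12 = 0 - 12 = -12)
(J - 78) - 255*L(o) = (-3/245 - 78) - 255*(-12) = -19113/245 + 3060 = 730587/245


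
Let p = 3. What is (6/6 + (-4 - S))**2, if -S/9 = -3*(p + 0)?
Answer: 7056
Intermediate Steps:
S = 81 (S = -(-27)*(3 + 0) = -(-27)*3 = -9*(-9) = 81)
(6/6 + (-4 - S))**2 = (6/6 + (-4 - 1*81))**2 = (6*(1/6) + (-4 - 81))**2 = (1 - 85)**2 = (-84)**2 = 7056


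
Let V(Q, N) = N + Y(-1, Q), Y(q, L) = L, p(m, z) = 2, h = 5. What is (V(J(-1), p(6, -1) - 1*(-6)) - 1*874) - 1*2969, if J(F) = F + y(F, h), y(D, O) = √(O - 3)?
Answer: -3836 + √2 ≈ -3834.6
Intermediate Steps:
y(D, O) = √(-3 + O)
J(F) = F + √2 (J(F) = F + √(-3 + 5) = F + √2)
V(Q, N) = N + Q
(V(J(-1), p(6, -1) - 1*(-6)) - 1*874) - 1*2969 = (((2 - 1*(-6)) + (-1 + √2)) - 1*874) - 1*2969 = (((2 + 6) + (-1 + √2)) - 874) - 2969 = ((8 + (-1 + √2)) - 874) - 2969 = ((7 + √2) - 874) - 2969 = (-867 + √2) - 2969 = -3836 + √2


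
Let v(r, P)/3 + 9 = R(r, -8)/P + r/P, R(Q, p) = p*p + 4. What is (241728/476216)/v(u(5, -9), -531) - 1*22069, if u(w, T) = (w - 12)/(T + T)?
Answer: -114624481294015/5193909331 ≈ -22069.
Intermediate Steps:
u(w, T) = (-12 + w)/(2*T) (u(w, T) = (-12 + w)/((2*T)) = (-12 + w)*(1/(2*T)) = (-12 + w)/(2*T))
R(Q, p) = 4 + p² (R(Q, p) = p² + 4 = 4 + p²)
v(r, P) = -27 + 204/P + 3*r/P (v(r, P) = -27 + 3*((4 + (-8)²)/P + r/P) = -27 + 3*((4 + 64)/P + r/P) = -27 + 3*(68/P + r/P) = -27 + (204/P + 3*r/P) = -27 + 204/P + 3*r/P)
(241728/476216)/v(u(5, -9), -531) - 1*22069 = (241728/476216)/((3*(68 + (½)*(-12 + 5)/(-9) - 9*(-531))/(-531))) - 1*22069 = (241728*(1/476216))/((3*(-1/531)*(68 + (½)*(-⅑)*(-7) + 4779))) - 22069 = 30216/(59527*((3*(-1/531)*(68 + 7/18 + 4779)))) - 22069 = 30216/(59527*((3*(-1/531)*(87253/18)))) - 22069 = 30216/(59527*(-87253/3186)) - 22069 = (30216/59527)*(-3186/87253) - 22069 = -96268176/5193909331 - 22069 = -114624481294015/5193909331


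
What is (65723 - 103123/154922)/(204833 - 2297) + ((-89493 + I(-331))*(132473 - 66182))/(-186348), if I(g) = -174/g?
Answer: 1711537146868747902407/53760778939272336 ≈ 31836.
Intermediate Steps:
(65723 - 103123/154922)/(204833 - 2297) + ((-89493 + I(-331))*(132473 - 66182))/(-186348) = (65723 - 103123/154922)/(204833 - 2297) + ((-89493 - 174/(-331))*(132473 - 66182))/(-186348) = (65723 - 103123*1/154922)/202536 + ((-89493 - 174*(-1/331))*66291)*(-1/186348) = (65723 - 103123/154922)*(1/202536) + ((-89493 + 174/331)*66291)*(-1/186348) = (10181835483/154922)*(1/202536) - 29622009/331*66291*(-1/186348) = 3393945161/10459094064 - 1963672598619/331*(-1/186348) = 3393945161/10459094064 + 654557532873/20560396 = 1711537146868747902407/53760778939272336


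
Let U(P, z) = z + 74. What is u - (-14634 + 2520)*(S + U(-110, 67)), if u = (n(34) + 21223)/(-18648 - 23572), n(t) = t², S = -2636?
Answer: -1276075456979/42220 ≈ -3.0224e+7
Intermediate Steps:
u = -22379/42220 (u = (34² + 21223)/(-18648 - 23572) = (1156 + 21223)/(-42220) = 22379*(-1/42220) = -22379/42220 ≈ -0.53006)
U(P, z) = 74 + z
u - (-14634 + 2520)*(S + U(-110, 67)) = -22379/42220 - (-14634 + 2520)*(-2636 + (74 + 67)) = -22379/42220 - (-12114)*(-2636 + 141) = -22379/42220 - (-12114)*(-2495) = -22379/42220 - 1*30224430 = -22379/42220 - 30224430 = -1276075456979/42220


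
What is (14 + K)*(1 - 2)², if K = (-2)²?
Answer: 18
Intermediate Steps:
K = 4
(14 + K)*(1 - 2)² = (14 + 4)*(1 - 2)² = 18*(-1)² = 18*1 = 18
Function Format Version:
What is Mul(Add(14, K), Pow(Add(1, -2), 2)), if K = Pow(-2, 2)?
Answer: 18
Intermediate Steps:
K = 4
Mul(Add(14, K), Pow(Add(1, -2), 2)) = Mul(Add(14, 4), Pow(Add(1, -2), 2)) = Mul(18, Pow(-1, 2)) = Mul(18, 1) = 18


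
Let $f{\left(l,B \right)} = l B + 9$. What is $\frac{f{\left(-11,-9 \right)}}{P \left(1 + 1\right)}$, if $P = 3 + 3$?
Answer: $9$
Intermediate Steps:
$P = 6$
$f{\left(l,B \right)} = 9 + B l$ ($f{\left(l,B \right)} = B l + 9 = 9 + B l$)
$\frac{f{\left(-11,-9 \right)}}{P \left(1 + 1\right)} = \frac{9 - -99}{6 \left(1 + 1\right)} = \frac{9 + 99}{6 \cdot 2} = \frac{108}{12} = 108 \cdot \frac{1}{12} = 9$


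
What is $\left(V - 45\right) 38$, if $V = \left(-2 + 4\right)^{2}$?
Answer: $-1558$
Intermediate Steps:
$V = 4$ ($V = 2^{2} = 4$)
$\left(V - 45\right) 38 = \left(4 - 45\right) 38 = \left(-41\right) 38 = -1558$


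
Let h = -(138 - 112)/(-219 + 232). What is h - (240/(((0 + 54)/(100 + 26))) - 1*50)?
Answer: -512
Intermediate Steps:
h = -2 (h = -26/13 = -1*2 = -2)
h - (240/(((0 + 54)/(100 + 26))) - 1*50) = -2 - (240/(((0 + 54)/(100 + 26))) - 1*50) = -2 - (240/((54/126)) - 50) = -2 - (240/((54*(1/126))) - 50) = -2 - (240/(3/7) - 50) = -2 - (240*(7/3) - 50) = -2 - (560 - 50) = -2 - 1*510 = -2 - 510 = -512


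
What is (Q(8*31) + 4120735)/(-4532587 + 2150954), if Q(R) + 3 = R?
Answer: -4120980/2381633 ≈ -1.7303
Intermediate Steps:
Q(R) = -3 + R
(Q(8*31) + 4120735)/(-4532587 + 2150954) = ((-3 + 8*31) + 4120735)/(-4532587 + 2150954) = ((-3 + 248) + 4120735)/(-2381633) = (245 + 4120735)*(-1/2381633) = 4120980*(-1/2381633) = -4120980/2381633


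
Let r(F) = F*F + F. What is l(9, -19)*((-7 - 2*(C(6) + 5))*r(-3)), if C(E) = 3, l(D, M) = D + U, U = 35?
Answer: -6072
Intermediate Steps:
l(D, M) = 35 + D (l(D, M) = D + 35 = 35 + D)
r(F) = F + F**2 (r(F) = F**2 + F = F + F**2)
l(9, -19)*((-7 - 2*(C(6) + 5))*r(-3)) = (35 + 9)*((-7 - 2*(3 + 5))*(-3*(1 - 3))) = 44*((-7 - 2*8)*(-3*(-2))) = 44*((-7 - 16)*6) = 44*(-23*6) = 44*(-138) = -6072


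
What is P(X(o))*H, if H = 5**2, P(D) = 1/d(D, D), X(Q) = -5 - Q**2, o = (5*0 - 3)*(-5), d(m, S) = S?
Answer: -5/46 ≈ -0.10870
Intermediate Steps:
o = 15 (o = (0 - 3)*(-5) = -3*(-5) = 15)
P(D) = 1/D
H = 25
P(X(o))*H = 25/(-5 - 1*15**2) = 25/(-5 - 1*225) = 25/(-5 - 225) = 25/(-230) = -1/230*25 = -5/46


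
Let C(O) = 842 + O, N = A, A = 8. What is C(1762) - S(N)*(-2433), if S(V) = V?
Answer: 22068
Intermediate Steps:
N = 8
C(1762) - S(N)*(-2433) = (842 + 1762) - 8*(-2433) = 2604 - 1*(-19464) = 2604 + 19464 = 22068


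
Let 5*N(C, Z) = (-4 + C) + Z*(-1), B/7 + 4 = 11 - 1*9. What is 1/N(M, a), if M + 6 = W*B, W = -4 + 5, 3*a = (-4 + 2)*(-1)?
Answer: -15/74 ≈ -0.20270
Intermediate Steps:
a = ⅔ (a = ((-4 + 2)*(-1))/3 = (-2*(-1))/3 = (⅓)*2 = ⅔ ≈ 0.66667)
W = 1
B = -14 (B = -28 + 7*(11 - 1*9) = -28 + 7*(11 - 9) = -28 + 7*2 = -28 + 14 = -14)
M = -20 (M = -6 + 1*(-14) = -6 - 14 = -20)
N(C, Z) = -⅘ - Z/5 + C/5 (N(C, Z) = ((-4 + C) + Z*(-1))/5 = ((-4 + C) - Z)/5 = (-4 + C - Z)/5 = -⅘ - Z/5 + C/5)
1/N(M, a) = 1/(-⅘ - ⅕*⅔ + (⅕)*(-20)) = 1/(-⅘ - 2/15 - 4) = 1/(-74/15) = -15/74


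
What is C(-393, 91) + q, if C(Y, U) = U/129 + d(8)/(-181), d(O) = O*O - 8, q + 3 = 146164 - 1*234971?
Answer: -2073615443/23349 ≈ -88810.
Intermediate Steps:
q = -88810 (q = -3 + (146164 - 1*234971) = -3 + (146164 - 234971) = -3 - 88807 = -88810)
d(O) = -8 + O**2 (d(O) = O**2 - 8 = -8 + O**2)
C(Y, U) = -56/181 + U/129 (C(Y, U) = U/129 + (-8 + 8**2)/(-181) = U*(1/129) + (-8 + 64)*(-1/181) = U/129 + 56*(-1/181) = U/129 - 56/181 = -56/181 + U/129)
C(-393, 91) + q = (-56/181 + (1/129)*91) - 88810 = (-56/181 + 91/129) - 88810 = 9247/23349 - 88810 = -2073615443/23349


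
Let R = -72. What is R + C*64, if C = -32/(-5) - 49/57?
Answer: 80536/285 ≈ 282.58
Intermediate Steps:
C = 1579/285 (C = -32*(-1/5) - 49*1/57 = 32/5 - 49/57 = 1579/285 ≈ 5.5404)
R + C*64 = -72 + (1579/285)*64 = -72 + 101056/285 = 80536/285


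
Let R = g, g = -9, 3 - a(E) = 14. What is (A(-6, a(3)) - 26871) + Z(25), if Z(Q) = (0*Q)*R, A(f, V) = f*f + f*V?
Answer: -26769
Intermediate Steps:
a(E) = -11 (a(E) = 3 - 1*14 = 3 - 14 = -11)
A(f, V) = f**2 + V*f
R = -9
Z(Q) = 0 (Z(Q) = (0*Q)*(-9) = 0*(-9) = 0)
(A(-6, a(3)) - 26871) + Z(25) = (-6*(-11 - 6) - 26871) + 0 = (-6*(-17) - 26871) + 0 = (102 - 26871) + 0 = -26769 + 0 = -26769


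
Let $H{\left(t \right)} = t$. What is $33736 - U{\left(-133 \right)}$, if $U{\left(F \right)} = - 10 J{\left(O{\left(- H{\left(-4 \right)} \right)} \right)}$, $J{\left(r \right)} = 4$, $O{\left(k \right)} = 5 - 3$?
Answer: $33776$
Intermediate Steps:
$O{\left(k \right)} = 2$ ($O{\left(k \right)} = 5 - 3 = 2$)
$U{\left(F \right)} = -40$ ($U{\left(F \right)} = \left(-10\right) 4 = -40$)
$33736 - U{\left(-133 \right)} = 33736 - -40 = 33736 + 40 = 33776$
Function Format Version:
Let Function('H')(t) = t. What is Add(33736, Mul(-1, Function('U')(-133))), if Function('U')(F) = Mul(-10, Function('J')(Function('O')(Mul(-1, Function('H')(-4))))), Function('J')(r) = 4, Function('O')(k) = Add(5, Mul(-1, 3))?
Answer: 33776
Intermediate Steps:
Function('O')(k) = 2 (Function('O')(k) = Add(5, -3) = 2)
Function('U')(F) = -40 (Function('U')(F) = Mul(-10, 4) = -40)
Add(33736, Mul(-1, Function('U')(-133))) = Add(33736, Mul(-1, -40)) = Add(33736, 40) = 33776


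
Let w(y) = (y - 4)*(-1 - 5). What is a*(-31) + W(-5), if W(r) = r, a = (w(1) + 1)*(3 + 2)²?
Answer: -14730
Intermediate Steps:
w(y) = 24 - 6*y (w(y) = (-4 + y)*(-6) = 24 - 6*y)
a = 475 (a = ((24 - 6*1) + 1)*(3 + 2)² = ((24 - 6) + 1)*5² = (18 + 1)*25 = 19*25 = 475)
a*(-31) + W(-5) = 475*(-31) - 5 = -14725 - 5 = -14730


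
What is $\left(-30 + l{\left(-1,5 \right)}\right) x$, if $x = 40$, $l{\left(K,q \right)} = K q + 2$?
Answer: $-1320$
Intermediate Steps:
$l{\left(K,q \right)} = 2 + K q$
$\left(-30 + l{\left(-1,5 \right)}\right) x = \left(-30 + \left(2 - 5\right)\right) 40 = \left(-30 - 3\right) 40 = \left(-33\right) 40 = -1320$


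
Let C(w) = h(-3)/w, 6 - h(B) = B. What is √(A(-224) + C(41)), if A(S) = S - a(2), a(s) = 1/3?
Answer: I*√3390618/123 ≈ 14.97*I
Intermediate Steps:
a(s) = ⅓
A(S) = -⅓ + S (A(S) = S - 1*⅓ = S - ⅓ = -⅓ + S)
h(B) = 6 - B
C(w) = 9/w (C(w) = (6 - 1*(-3))/w = (6 + 3)/w = 9/w)
√(A(-224) + C(41)) = √((-⅓ - 224) + 9/41) = √(-673/3 + 9*(1/41)) = √(-673/3 + 9/41) = √(-27566/123) = I*√3390618/123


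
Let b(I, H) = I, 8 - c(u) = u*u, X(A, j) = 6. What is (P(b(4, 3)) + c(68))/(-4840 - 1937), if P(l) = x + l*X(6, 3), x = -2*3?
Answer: 4598/6777 ≈ 0.67847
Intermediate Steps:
c(u) = 8 - u² (c(u) = 8 - u*u = 8 - u²)
x = -6
P(l) = -6 + 6*l (P(l) = -6 + l*6 = -6 + 6*l)
(P(b(4, 3)) + c(68))/(-4840 - 1937) = ((-6 + 6*4) + (8 - 1*68²))/(-4840 - 1937) = ((-6 + 24) + (8 - 1*4624))/(-6777) = (18 + (8 - 4624))*(-1/6777) = (18 - 4616)*(-1/6777) = -4598*(-1/6777) = 4598/6777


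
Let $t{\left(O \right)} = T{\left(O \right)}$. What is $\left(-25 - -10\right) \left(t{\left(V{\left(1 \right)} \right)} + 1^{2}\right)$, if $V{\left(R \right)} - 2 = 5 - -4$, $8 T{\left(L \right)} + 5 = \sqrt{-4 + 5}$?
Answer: $- \frac{15}{2} \approx -7.5$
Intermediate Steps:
$T{\left(L \right)} = - \frac{1}{2}$ ($T{\left(L \right)} = - \frac{5}{8} + \frac{\sqrt{-4 + 5}}{8} = - \frac{5}{8} + \frac{\sqrt{1}}{8} = - \frac{5}{8} + \frac{1}{8} \cdot 1 = - \frac{5}{8} + \frac{1}{8} = - \frac{1}{2}$)
$V{\left(R \right)} = 11$ ($V{\left(R \right)} = 2 + \left(5 - -4\right) = 2 + \left(5 + 4\right) = 2 + 9 = 11$)
$t{\left(O \right)} = - \frac{1}{2}$
$\left(-25 - -10\right) \left(t{\left(V{\left(1 \right)} \right)} + 1^{2}\right) = \left(-25 - -10\right) \left(- \frac{1}{2} + 1^{2}\right) = \left(-25 + 10\right) \left(- \frac{1}{2} + 1\right) = \left(-15\right) \frac{1}{2} = - \frac{15}{2}$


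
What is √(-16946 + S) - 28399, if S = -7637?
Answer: -28399 + I*√24583 ≈ -28399.0 + 156.79*I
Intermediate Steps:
√(-16946 + S) - 28399 = √(-16946 - 7637) - 28399 = √(-24583) - 28399 = I*√24583 - 28399 = -28399 + I*√24583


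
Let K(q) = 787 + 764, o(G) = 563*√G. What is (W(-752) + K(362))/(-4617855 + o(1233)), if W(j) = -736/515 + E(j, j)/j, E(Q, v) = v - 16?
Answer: -3851504825377/11470047005410952 - 21130562729*√137/172050705081164280 ≈ -0.00033723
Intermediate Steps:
E(Q, v) = -16 + v
K(q) = 1551
W(j) = -736/515 + (-16 + j)/j
(W(-752) + K(362))/(-4617855 + o(1233)) = ((-221/515 - 16/(-752)) + 1551)/(-4617855 + 563*√1233) = ((-221/515 - 16*(-1/752)) + 1551)/(-4617855 + 563*(3*√137)) = ((-221/515 + 1/47) + 1551)/(-4617855 + 1689*√137) = (-9872/24205 + 1551)/(-4617855 + 1689*√137) = 37532083/(24205*(-4617855 + 1689*√137))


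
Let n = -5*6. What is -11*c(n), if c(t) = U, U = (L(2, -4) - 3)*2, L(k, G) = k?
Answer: 22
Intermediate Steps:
U = -2 (U = (2 - 3)*2 = -1*2 = -2)
n = -30
c(t) = -2
-11*c(n) = -11*(-2) = 22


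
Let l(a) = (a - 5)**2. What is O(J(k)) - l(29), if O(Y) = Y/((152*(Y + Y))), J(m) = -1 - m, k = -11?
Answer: -175103/304 ≈ -576.00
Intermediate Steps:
l(a) = (-5 + a)**2
O(Y) = 1/304 (O(Y) = Y/((152*(2*Y))) = Y/((304*Y)) = Y*(1/(304*Y)) = 1/304)
O(J(k)) - l(29) = 1/304 - (-5 + 29)**2 = 1/304 - 1*24**2 = 1/304 - 1*576 = 1/304 - 576 = -175103/304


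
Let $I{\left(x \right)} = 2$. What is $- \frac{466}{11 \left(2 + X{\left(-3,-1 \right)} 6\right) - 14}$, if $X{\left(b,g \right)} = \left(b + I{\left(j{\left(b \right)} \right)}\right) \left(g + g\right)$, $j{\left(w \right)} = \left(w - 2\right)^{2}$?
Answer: $- \frac{233}{70} \approx -3.3286$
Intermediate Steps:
$j{\left(w \right)} = \left(-2 + w\right)^{2}$
$X{\left(b,g \right)} = 2 g \left(2 + b\right)$ ($X{\left(b,g \right)} = \left(b + 2\right) \left(g + g\right) = \left(2 + b\right) 2 g = 2 g \left(2 + b\right)$)
$- \frac{466}{11 \left(2 + X{\left(-3,-1 \right)} 6\right) - 14} = - \frac{466}{11 \left(2 + 2 \left(-1\right) \left(2 - 3\right) 6\right) - 14} = - \frac{466}{11 \left(2 + 2 \left(-1\right) \left(-1\right) 6\right) - 14} = - \frac{466}{11 \left(2 + 2 \cdot 6\right) - 14} = - \frac{466}{11 \left(2 + 12\right) - 14} = - \frac{466}{11 \cdot 14 - 14} = - \frac{466}{154 - 14} = - \frac{466}{140} = \left(-466\right) \frac{1}{140} = - \frac{233}{70}$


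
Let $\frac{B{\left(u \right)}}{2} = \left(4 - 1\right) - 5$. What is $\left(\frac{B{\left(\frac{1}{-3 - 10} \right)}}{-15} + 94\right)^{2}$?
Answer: $\frac{1999396}{225} \approx 8886.2$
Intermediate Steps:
$B{\left(u \right)} = -4$ ($B{\left(u \right)} = 2 \left(\left(4 - 1\right) - 5\right) = 2 \left(3 - 5\right) = 2 \left(-2\right) = -4$)
$\left(\frac{B{\left(\frac{1}{-3 - 10} \right)}}{-15} + 94\right)^{2} = \left(- \frac{4}{-15} + 94\right)^{2} = \left(\left(-4\right) \left(- \frac{1}{15}\right) + 94\right)^{2} = \left(\frac{4}{15} + 94\right)^{2} = \left(\frac{1414}{15}\right)^{2} = \frac{1999396}{225}$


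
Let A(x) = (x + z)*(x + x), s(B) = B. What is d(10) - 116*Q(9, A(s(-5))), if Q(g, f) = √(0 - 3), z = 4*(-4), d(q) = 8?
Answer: 8 - 116*I*√3 ≈ 8.0 - 200.92*I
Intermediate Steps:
z = -16
A(x) = 2*x*(-16 + x) (A(x) = (x - 16)*(x + x) = (-16 + x)*(2*x) = 2*x*(-16 + x))
Q(g, f) = I*√3 (Q(g, f) = √(-3) = I*√3)
d(10) - 116*Q(9, A(s(-5))) = 8 - 116*I*√3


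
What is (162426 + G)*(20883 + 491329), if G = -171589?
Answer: -4693398556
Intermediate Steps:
(162426 + G)*(20883 + 491329) = (162426 - 171589)*(20883 + 491329) = -9163*512212 = -4693398556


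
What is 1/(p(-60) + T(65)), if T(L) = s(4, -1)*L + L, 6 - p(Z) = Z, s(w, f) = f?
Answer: 1/66 ≈ 0.015152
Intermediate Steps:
p(Z) = 6 - Z
T(L) = 0 (T(L) = -L + L = 0)
1/(p(-60) + T(65)) = 1/((6 - 1*(-60)) + 0) = 1/((6 + 60) + 0) = 1/(66 + 0) = 1/66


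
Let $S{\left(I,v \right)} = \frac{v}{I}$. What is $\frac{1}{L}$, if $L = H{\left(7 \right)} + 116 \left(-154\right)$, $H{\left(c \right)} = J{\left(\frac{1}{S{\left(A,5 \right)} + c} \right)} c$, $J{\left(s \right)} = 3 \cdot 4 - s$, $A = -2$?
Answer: $- \frac{9}{160034} \approx -5.6238 \cdot 10^{-5}$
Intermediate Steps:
$J{\left(s \right)} = 12 - s$
$H{\left(c \right)} = c \left(12 - \frac{1}{- \frac{5}{2} + c}\right)$ ($H{\left(c \right)} = \left(12 - \frac{1}{\frac{5}{-2} + c}\right) c = \left(12 - \frac{1}{5 \left(- \frac{1}{2}\right) + c}\right) c = \left(12 - \frac{1}{- \frac{5}{2} + c}\right) c = c \left(12 - \frac{1}{- \frac{5}{2} + c}\right)$)
$L = - \frac{160034}{9}$ ($L = 2 \cdot 7 \frac{1}{-5 + 2 \cdot 7} \left(-31 + 12 \cdot 7\right) + 116 \left(-154\right) = 2 \cdot 7 \frac{1}{-5 + 14} \left(-31 + 84\right) - 17864 = 2 \cdot 7 \cdot \frac{1}{9} \cdot 53 - 17864 = \frac{742}{9} - 17864 = - \frac{160034}{9} \approx -17782.0$)
$\frac{1}{L} = \frac{1}{- \frac{160034}{9}} = - \frac{9}{160034}$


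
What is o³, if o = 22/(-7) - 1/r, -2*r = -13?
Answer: -27000000/753571 ≈ -35.829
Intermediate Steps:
r = 13/2 (r = -½*(-13) = 13/2 ≈ 6.5000)
o = -300/91 (o = 22/(-7) - 1/13/2 = 22*(-⅐) - 1*2/13 = -22/7 - 2/13 = -300/91 ≈ -3.2967)
o³ = (-300/91)³ = -27000000/753571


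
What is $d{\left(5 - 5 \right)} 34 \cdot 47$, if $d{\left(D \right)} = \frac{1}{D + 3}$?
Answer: $\frac{1598}{3} \approx 532.67$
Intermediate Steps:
$d{\left(D \right)} = \frac{1}{3 + D}$
$d{\left(5 - 5 \right)} 34 \cdot 47 = \frac{1}{3 + \left(5 - 5\right)} 34 \cdot 47 = \frac{1}{3 + 0} \cdot 34 \cdot 47 = \frac{1}{3} \cdot 34 \cdot 47 = \frac{34}{3} \cdot 47 = \frac{1598}{3}$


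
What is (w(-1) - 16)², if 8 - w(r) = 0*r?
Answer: 64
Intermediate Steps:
w(r) = 8 (w(r) = 8 - 0*r = 8 - 1*0 = 8 + 0 = 8)
(w(-1) - 16)² = (8 - 16)² = (-8)² = 64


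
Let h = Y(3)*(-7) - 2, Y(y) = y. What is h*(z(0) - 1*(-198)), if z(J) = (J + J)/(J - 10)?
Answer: -4554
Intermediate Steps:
z(J) = 2*J/(-10 + J) (z(J) = (2*J)/(-10 + J) = 2*J/(-10 + J))
h = -23 (h = 3*(-7) - 2 = -21 - 2 = -23)
h*(z(0) - 1*(-198)) = -23*(2*0/(-10 + 0) - 1*(-198)) = -23*(2*0/(-10) + 198) = -23*(2*0*(-⅒) + 198) = -23*(0 + 198) = -23*198 = -4554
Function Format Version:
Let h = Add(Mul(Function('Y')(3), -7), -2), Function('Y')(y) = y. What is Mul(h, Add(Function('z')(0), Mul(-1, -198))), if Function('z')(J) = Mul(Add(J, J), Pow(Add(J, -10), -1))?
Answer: -4554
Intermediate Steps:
Function('z')(J) = Mul(2, J, Pow(Add(-10, J), -1)) (Function('z')(J) = Mul(Mul(2, J), Pow(Add(-10, J), -1)) = Mul(2, J, Pow(Add(-10, J), -1)))
h = -23 (h = Add(Mul(3, -7), -2) = Add(-21, -2) = -23)
Mul(h, Add(Function('z')(0), Mul(-1, -198))) = Mul(-23, Add(Mul(2, 0, Pow(Add(-10, 0), -1)), Mul(-1, -198))) = Mul(-23, Add(Mul(2, 0, Pow(-10, -1)), 198)) = Mul(-23, Add(Mul(2, 0, Rational(-1, 10)), 198)) = Mul(-23, Add(0, 198)) = Mul(-23, 198) = -4554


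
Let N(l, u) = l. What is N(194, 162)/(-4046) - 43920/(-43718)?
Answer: 42304757/44220757 ≈ 0.95667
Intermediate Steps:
N(194, 162)/(-4046) - 43920/(-43718) = 194/(-4046) - 43920/(-43718) = 194*(-1/4046) - 43920*(-1/43718) = -97/2023 + 21960/21859 = 42304757/44220757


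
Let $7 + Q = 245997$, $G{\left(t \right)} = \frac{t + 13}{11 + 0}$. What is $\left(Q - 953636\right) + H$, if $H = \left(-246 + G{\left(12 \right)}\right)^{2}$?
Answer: $- \frac{78437405}{121} \approx -6.4824 \cdot 10^{5}$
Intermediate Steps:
$G{\left(t \right)} = \frac{13}{11} + \frac{t}{11}$ ($G{\left(t \right)} = \frac{13 + t}{11} = \left(13 + t\right) \frac{1}{11} = \frac{13}{11} + \frac{t}{11}$)
$H = \frac{7187761}{121}$ ($H = \left(-246 + \left(\frac{13}{11} + \frac{1}{11} \cdot 12\right)\right)^{2} = \left(-246 + \left(\frac{13}{11} + \frac{12}{11}\right)\right)^{2} = \left(-246 + \frac{25}{11}\right)^{2} = \left(- \frac{2681}{11}\right)^{2} = \frac{7187761}{121} \approx 59403.0$)
$Q = 245990$ ($Q = -7 + 245997 = 245990$)
$\left(Q - 953636\right) + H = \left(245990 - 953636\right) + \frac{7187761}{121} = -707646 + \frac{7187761}{121} = - \frac{78437405}{121}$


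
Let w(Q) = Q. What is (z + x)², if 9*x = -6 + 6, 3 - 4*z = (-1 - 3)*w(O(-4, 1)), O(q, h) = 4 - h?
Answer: 225/16 ≈ 14.063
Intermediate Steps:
z = 15/4 (z = ¾ - (-1 - 3)*(4 - 1*1)/4 = ¾ - (-1)*(4 - 1) = ¾ - (-1)*3 = ¾ - ¼*(-12) = ¾ + 3 = 15/4 ≈ 3.7500)
x = 0 (x = (-6 + 6)/9 = (⅑)*0 = 0)
(z + x)² = (15/4 + 0)² = (15/4)² = 225/16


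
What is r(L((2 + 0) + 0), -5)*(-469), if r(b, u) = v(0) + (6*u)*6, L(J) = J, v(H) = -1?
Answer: 84889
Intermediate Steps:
r(b, u) = -1 + 36*u (r(b, u) = -1 + (6*u)*6 = -1 + 36*u)
r(L((2 + 0) + 0), -5)*(-469) = (-1 + 36*(-5))*(-469) = (-1 - 180)*(-469) = -181*(-469) = 84889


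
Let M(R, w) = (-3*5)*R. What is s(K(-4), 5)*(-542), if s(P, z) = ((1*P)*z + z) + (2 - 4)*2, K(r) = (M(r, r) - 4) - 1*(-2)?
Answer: -157722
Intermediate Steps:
M(R, w) = -15*R
K(r) = -2 - 15*r (K(r) = (-15*r - 4) - 1*(-2) = (-4 - 15*r) + 2 = -2 - 15*r)
s(P, z) = -4 + z + P*z (s(P, z) = (P*z + z) - 2*2 = (z + P*z) - 4 = -4 + z + P*z)
s(K(-4), 5)*(-542) = (-4 + 5 + (-2 - 15*(-4))*5)*(-542) = (-4 + 5 + (-2 + 60)*5)*(-542) = (-4 + 5 + 58*5)*(-542) = (-4 + 5 + 290)*(-542) = 291*(-542) = -157722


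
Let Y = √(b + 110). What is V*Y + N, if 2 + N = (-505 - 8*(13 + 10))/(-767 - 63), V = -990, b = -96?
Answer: -971/830 - 990*√14 ≈ -3705.4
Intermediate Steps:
Y = √14 (Y = √(-96 + 110) = √14 ≈ 3.7417)
N = -971/830 (N = -2 + (-505 - 8*(13 + 10))/(-767 - 63) = -2 + (-505 - 8*23)/(-830) = -2 + (-505 - 184)*(-1/830) = -2 - 689*(-1/830) = -2 + 689/830 = -971/830 ≈ -1.1699)
V*Y + N = -990*√14 - 971/830 = -971/830 - 990*√14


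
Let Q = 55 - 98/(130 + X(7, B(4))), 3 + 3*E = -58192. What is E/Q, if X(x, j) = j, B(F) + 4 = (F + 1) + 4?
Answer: -2618775/7327 ≈ -357.41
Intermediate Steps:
E = -58195/3 (E = -1 + (⅓)*(-58192) = -1 - 58192/3 = -58195/3 ≈ -19398.)
B(F) = 1 + F (B(F) = -4 + ((F + 1) + 4) = -4 + ((1 + F) + 4) = -4 + (5 + F) = 1 + F)
Q = 7327/135 (Q = 55 - 98/(130 + (1 + 4)) = 55 - 98/(130 + 5) = 55 - 98/135 = 7327/135 ≈ 54.274)
E/Q = -58195/(3*7327/135) = -58195/3*135/7327 = -2618775/7327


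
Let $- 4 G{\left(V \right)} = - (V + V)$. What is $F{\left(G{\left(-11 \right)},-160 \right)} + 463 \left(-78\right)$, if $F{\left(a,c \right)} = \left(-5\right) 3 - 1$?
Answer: $-36130$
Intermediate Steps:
$G{\left(V \right)} = \frac{V}{2}$ ($G{\left(V \right)} = - \frac{\left(-1\right) \left(V + V\right)}{4} = - \frac{\left(-1\right) 2 V}{4} = - \frac{\left(-2\right) V}{4} = \frac{V}{2}$)
$F{\left(a,c \right)} = -16$ ($F{\left(a,c \right)} = -15 - 1 = -16$)
$F{\left(G{\left(-11 \right)},-160 \right)} + 463 \left(-78\right) = -16 + 463 \left(-78\right) = -16 - 36114 = -36130$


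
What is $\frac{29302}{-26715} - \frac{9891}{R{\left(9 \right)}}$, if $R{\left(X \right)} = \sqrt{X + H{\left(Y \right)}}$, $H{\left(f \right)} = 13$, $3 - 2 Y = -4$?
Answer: $- \frac{2254}{2055} - \frac{9891 \sqrt{22}}{22} \approx -2109.9$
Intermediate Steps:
$Y = \frac{7}{2}$ ($Y = \frac{3}{2} - -2 = \frac{3}{2} + 2 = \frac{7}{2} \approx 3.5$)
$R{\left(X \right)} = \sqrt{13 + X}$ ($R{\left(X \right)} = \sqrt{X + 13} = \sqrt{13 + X}$)
$\frac{29302}{-26715} - \frac{9891}{R{\left(9 \right)}} = \frac{29302}{-26715} - \frac{9891}{\sqrt{13 + 9}} = 29302 \left(- \frac{1}{26715}\right) - \frac{9891}{\sqrt{22}} = - \frac{2254}{2055} - 9891 \frac{\sqrt{22}}{22} = - \frac{2254}{2055} - \frac{9891 \sqrt{22}}{22}$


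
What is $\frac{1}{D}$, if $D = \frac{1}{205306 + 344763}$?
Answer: $550069$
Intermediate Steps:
$D = \frac{1}{550069} \approx 1.818 \cdot 10^{-6}$
$\frac{1}{D} = \frac{1}{\frac{1}{550069}} = 550069$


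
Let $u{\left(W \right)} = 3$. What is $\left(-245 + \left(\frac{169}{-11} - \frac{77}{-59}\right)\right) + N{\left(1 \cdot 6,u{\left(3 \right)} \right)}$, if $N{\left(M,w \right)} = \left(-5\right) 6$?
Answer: $- \frac{187599}{649} \approx -289.06$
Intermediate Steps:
$N{\left(M,w \right)} = -30$
$\left(-245 + \left(\frac{169}{-11} - \frac{77}{-59}\right)\right) + N{\left(1 \cdot 6,u{\left(3 \right)} \right)} = \left(-245 + \left(\frac{169}{-11} - \frac{77}{-59}\right)\right) - 30 = \left(-245 + \left(169 \left(- \frac{1}{11}\right) - - \frac{77}{59}\right)\right) - 30 = \left(-245 + \left(- \frac{169}{11} + \frac{77}{59}\right)\right) - 30 = \left(-245 - \frac{9124}{649}\right) - 30 = - \frac{168129}{649} - 30 = - \frac{187599}{649}$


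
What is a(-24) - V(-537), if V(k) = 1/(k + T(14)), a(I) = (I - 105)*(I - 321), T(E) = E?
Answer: 23276116/523 ≈ 44505.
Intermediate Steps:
a(I) = (-321 + I)*(-105 + I) (a(I) = (-105 + I)*(-321 + I) = (-321 + I)*(-105 + I))
V(k) = 1/(14 + k) (V(k) = 1/(k + 14) = 1/(14 + k))
a(-24) - V(-537) = (33705 + (-24)² - 426*(-24)) - 1/(14 - 537) = (33705 + 576 + 10224) - 1/(-523) = 44505 - 1*(-1/523) = 44505 + 1/523 = 23276116/523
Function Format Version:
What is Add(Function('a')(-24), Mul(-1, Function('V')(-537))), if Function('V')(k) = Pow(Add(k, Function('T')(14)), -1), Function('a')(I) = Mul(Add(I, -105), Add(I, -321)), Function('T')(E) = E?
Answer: Rational(23276116, 523) ≈ 44505.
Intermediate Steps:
Function('a')(I) = Mul(Add(-321, I), Add(-105, I)) (Function('a')(I) = Mul(Add(-105, I), Add(-321, I)) = Mul(Add(-321, I), Add(-105, I)))
Function('V')(k) = Pow(Add(14, k), -1) (Function('V')(k) = Pow(Add(k, 14), -1) = Pow(Add(14, k), -1))
Add(Function('a')(-24), Mul(-1, Function('V')(-537))) = Add(Add(33705, Pow(-24, 2), Mul(-426, -24)), Mul(-1, Pow(Add(14, -537), -1))) = Add(Add(33705, 576, 10224), Mul(-1, Pow(-523, -1))) = Add(44505, Mul(-1, Rational(-1, 523))) = Add(44505, Rational(1, 523)) = Rational(23276116, 523)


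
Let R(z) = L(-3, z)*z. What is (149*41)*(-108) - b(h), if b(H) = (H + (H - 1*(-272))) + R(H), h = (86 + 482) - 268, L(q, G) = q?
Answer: -659744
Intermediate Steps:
R(z) = -3*z
h = 300 (h = 568 - 268 = 300)
b(H) = 272 - H (b(H) = (H + (H - 1*(-272))) - 3*H = (H + (H + 272)) - 3*H = (H + (272 + H)) - 3*H = (272 + 2*H) - 3*H = 272 - H)
(149*41)*(-108) - b(h) = (149*41)*(-108) - (272 - 1*300) = 6109*(-108) - (272 - 300) = -659772 - 1*(-28) = -659772 + 28 = -659744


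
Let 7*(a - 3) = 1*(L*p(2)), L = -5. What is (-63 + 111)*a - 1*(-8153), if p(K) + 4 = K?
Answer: 58559/7 ≈ 8365.6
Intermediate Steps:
p(K) = -4 + K
a = 31/7 (a = 3 + (1*(-5*(-4 + 2)))/7 = 3 + (1*(-5*(-2)))/7 = 3 + (1*10)/7 = 3 + (⅐)*10 = 3 + 10/7 = 31/7 ≈ 4.4286)
(-63 + 111)*a - 1*(-8153) = (-63 + 111)*(31/7) - 1*(-8153) = 48*(31/7) + 8153 = 1488/7 + 8153 = 58559/7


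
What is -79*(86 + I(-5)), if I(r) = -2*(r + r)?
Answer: -8374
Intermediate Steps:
I(r) = -4*r
-79*(86 + I(-5)) = -79*(86 - 4*(-5)) = -79*(86 + 20) = -79*106 = -8374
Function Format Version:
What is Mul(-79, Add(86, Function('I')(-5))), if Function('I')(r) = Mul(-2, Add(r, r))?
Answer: -8374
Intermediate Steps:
Function('I')(r) = Mul(-4, r) (Function('I')(r) = Mul(-2, Mul(2, r)) = Mul(-4, r))
Mul(-79, Add(86, Function('I')(-5))) = Mul(-79, Add(86, Mul(-4, -5))) = Mul(-79, Add(86, 20)) = Mul(-79, 106) = -8374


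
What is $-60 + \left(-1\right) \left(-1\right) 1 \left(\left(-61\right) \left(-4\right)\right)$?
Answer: $184$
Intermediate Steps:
$-60 + \left(-1\right) \left(-1\right) 1 \left(\left(-61\right) \left(-4\right)\right) = -60 + 1 \cdot 1 \cdot 244 = -60 + 1 \cdot 244 = -60 + 244 = 184$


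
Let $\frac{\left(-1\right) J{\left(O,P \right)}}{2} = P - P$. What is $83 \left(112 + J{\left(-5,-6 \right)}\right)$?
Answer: $9296$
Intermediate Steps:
$J{\left(O,P \right)} = 0$ ($J{\left(O,P \right)} = - 2 \left(P - P\right) = \left(-2\right) 0 = 0$)
$83 \left(112 + J{\left(-5,-6 \right)}\right) = 83 \left(112 + 0\right) = 83 \cdot 112 = 9296$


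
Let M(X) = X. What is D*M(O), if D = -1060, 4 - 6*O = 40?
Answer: 6360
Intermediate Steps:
O = -6 (O = ⅔ - ⅙*40 = ⅔ - 20/3 = -6)
D*M(O) = -1060*(-6) = 6360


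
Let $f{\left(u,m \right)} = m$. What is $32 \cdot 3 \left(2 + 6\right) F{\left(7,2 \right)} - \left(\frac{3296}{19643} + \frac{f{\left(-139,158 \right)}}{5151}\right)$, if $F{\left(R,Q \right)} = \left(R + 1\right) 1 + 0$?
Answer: $\frac{621636554102}{101181093} \approx 6143.8$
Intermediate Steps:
$F{\left(R,Q \right)} = 1 + R$ ($F{\left(R,Q \right)} = \left(1 + R\right) 1 + 0 = \left(1 + R\right) + 0 = 1 + R$)
$32 \cdot 3 \left(2 + 6\right) F{\left(7,2 \right)} - \left(\frac{3296}{19643} + \frac{f{\left(-139,158 \right)}}{5151}\right) = 32 \cdot 3 \left(2 + 6\right) \left(1 + 7\right) - \left(\frac{3296}{19643} + \frac{158}{5151}\right) = 32 \cdot 3 \cdot 8 \cdot 8 - \left(3296 \cdot \frac{1}{19643} + 158 \cdot \frac{1}{5151}\right) = 32 \cdot 24 \cdot 8 - \left(\frac{3296}{19643} + \frac{158}{5151}\right) = 768 \cdot 8 - \frac{20081290}{101181093} = 6144 - \frac{20081290}{101181093} = \frac{621636554102}{101181093}$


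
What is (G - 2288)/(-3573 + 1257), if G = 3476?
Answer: -99/193 ≈ -0.51295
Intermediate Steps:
(G - 2288)/(-3573 + 1257) = (3476 - 2288)/(-3573 + 1257) = 1188/(-2316) = 1188*(-1/2316) = -99/193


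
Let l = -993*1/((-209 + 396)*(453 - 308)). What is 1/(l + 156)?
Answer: 27115/4228947 ≈ 0.0064118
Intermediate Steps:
l = -993/27115 (l = -993/(145*187) = -993/27115 ≈ -0.036622)
1/(l + 156) = 1/(-993/27115 + 156) = 1/(4228947/27115) = 27115/4228947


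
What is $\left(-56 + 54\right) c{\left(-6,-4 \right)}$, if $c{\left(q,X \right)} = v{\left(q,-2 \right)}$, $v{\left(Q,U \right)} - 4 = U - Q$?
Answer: $-16$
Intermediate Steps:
$v{\left(Q,U \right)} = 4 + U - Q$ ($v{\left(Q,U \right)} = 4 - \left(Q - U\right) = 4 + U - Q$)
$c{\left(q,X \right)} = 2 - q$ ($c{\left(q,X \right)} = 4 - 2 - q = 2 - q$)
$\left(-56 + 54\right) c{\left(-6,-4 \right)} = \left(-56 + 54\right) \left(2 - -6\right) = - 2 \left(2 + 6\right) = \left(-2\right) 8 = -16$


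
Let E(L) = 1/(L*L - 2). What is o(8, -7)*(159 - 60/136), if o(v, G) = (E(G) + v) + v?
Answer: 4059423/1598 ≈ 2540.3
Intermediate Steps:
E(L) = 1/(-2 + L**2) (E(L) = 1/(L**2 - 2) = 1/(-2 + L**2))
o(v, G) = 1/(-2 + G**2) + 2*v (o(v, G) = (1/(-2 + G**2) + v) + v = (v + 1/(-2 + G**2)) + v = 1/(-2 + G**2) + 2*v)
o(8, -7)*(159 - 60/136) = ((1 + 2*8*(-2 + (-7)**2))/(-2 + (-7)**2))*(159 - 60/136) = ((1 + 2*8*(-2 + 49))/(-2 + 49))*(159 - 60*1/136) = ((1 + 2*8*47)/47)*(159 - 15/34) = ((1 + 752)/47)*(5391/34) = ((1/47)*753)*(5391/34) = (753/47)*(5391/34) = 4059423/1598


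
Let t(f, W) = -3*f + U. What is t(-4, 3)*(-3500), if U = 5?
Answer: -59500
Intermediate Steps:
t(f, W) = 5 - 3*f (t(f, W) = -3*f + 5 = 5 - 3*f)
t(-4, 3)*(-3500) = (5 - 3*(-4))*(-3500) = (5 + 12)*(-3500) = 17*(-3500) = -59500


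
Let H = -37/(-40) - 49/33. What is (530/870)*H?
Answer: -39167/114840 ≈ -0.34106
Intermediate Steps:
H = -739/1320 (H = -37*(-1/40) - 49*1/33 = 37/40 - 49/33 = -739/1320 ≈ -0.55985)
(530/870)*H = (530/870)*(-739/1320) = (530*(1/870))*(-739/1320) = (53/87)*(-739/1320) = -39167/114840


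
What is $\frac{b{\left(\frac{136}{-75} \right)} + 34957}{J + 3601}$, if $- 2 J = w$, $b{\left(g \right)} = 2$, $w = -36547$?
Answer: $\frac{23306}{14583} \approx 1.5982$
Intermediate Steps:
$J = \frac{36547}{2}$ ($J = \left(- \frac{1}{2}\right) \left(-36547\right) = \frac{36547}{2} \approx 18274.0$)
$\frac{b{\left(\frac{136}{-75} \right)} + 34957}{J + 3601} = \frac{2 + 34957}{\frac{36547}{2} + 3601} = \frac{34959}{\frac{43749}{2}} = 34959 \cdot \frac{2}{43749} = \frac{23306}{14583}$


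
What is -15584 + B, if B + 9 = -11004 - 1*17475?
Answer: -44072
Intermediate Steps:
B = -28488 (B = -9 + (-11004 - 1*17475) = -9 + (-11004 - 17475) = -9 - 28479 = -28488)
-15584 + B = -15584 - 28488 = -44072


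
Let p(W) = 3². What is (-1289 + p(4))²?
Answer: 1638400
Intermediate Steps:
p(W) = 9
(-1289 + p(4))² = (-1289 + 9)² = (-1280)² = 1638400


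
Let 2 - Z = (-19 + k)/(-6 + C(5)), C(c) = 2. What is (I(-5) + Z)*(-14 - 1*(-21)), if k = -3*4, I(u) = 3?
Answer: -77/4 ≈ -19.250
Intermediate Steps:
k = -12
Z = -23/4 (Z = 2 - (-19 - 12)/(-6 + 2) = 2 - (-31)/(-4) = 2 - (-31)*(-1)/4 = 2 - 1*31/4 = 2 - 31/4 = -23/4 ≈ -5.7500)
(I(-5) + Z)*(-14 - 1*(-21)) = (3 - 23/4)*(-14 - 1*(-21)) = -11*(-14 + 21)/4 = -11/4*7 = -77/4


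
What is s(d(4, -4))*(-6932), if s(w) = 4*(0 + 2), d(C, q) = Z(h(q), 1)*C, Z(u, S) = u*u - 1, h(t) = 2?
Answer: -55456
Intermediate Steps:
Z(u, S) = -1 + u² (Z(u, S) = u² - 1 = -1 + u²)
d(C, q) = 3*C (d(C, q) = (-1 + 2²)*C = (-1 + 4)*C = 3*C)
s(w) = 8 (s(w) = 4*2 = 8)
s(d(4, -4))*(-6932) = 8*(-6932) = -55456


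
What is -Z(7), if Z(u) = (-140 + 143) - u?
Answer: 4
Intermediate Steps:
Z(u) = 3 - u
-Z(7) = -(3 - 1*7) = -(3 - 7) = -1*(-4) = 4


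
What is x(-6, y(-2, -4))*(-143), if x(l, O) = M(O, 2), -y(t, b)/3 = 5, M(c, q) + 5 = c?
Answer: 2860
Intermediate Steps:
M(c, q) = -5 + c
y(t, b) = -15 (y(t, b) = -3*5 = -15)
x(l, O) = -5 + O
x(-6, y(-2, -4))*(-143) = (-5 - 15)*(-143) = -20*(-143) = 2860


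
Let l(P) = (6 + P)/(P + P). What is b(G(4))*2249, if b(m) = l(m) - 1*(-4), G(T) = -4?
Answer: 33735/4 ≈ 8433.8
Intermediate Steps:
l(P) = (6 + P)/(2*P) (l(P) = (6 + P)/((2*P)) = (6 + P)*(1/(2*P)) = (6 + P)/(2*P))
b(m) = 4 + (6 + m)/(2*m) (b(m) = (6 + m)/(2*m) - 1*(-4) = (6 + m)/(2*m) + 4 = 4 + (6 + m)/(2*m))
b(G(4))*2249 = (9/2 + 3/(-4))*2249 = (9/2 + 3*(-1/4))*2249 = (9/2 - 3/4)*2249 = (15/4)*2249 = 33735/4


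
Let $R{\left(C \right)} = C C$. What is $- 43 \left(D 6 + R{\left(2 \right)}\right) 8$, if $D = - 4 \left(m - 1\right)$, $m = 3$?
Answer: $15136$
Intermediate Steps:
$R{\left(C \right)} = C^{2}$
$D = -8$ ($D = - 4 \left(3 - 1\right) = \left(-4\right) 2 = -8$)
$- 43 \left(D 6 + R{\left(2 \right)}\right) 8 = - 43 \left(\left(-8\right) 6 + 2^{2}\right) 8 = - 43 \left(-48 + 4\right) 8 = \left(-43\right) \left(-44\right) 8 = 1892 \cdot 8 = 15136$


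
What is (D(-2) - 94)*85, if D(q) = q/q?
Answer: -7905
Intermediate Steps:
D(q) = 1
(D(-2) - 94)*85 = (1 - 94)*85 = -93*85 = -7905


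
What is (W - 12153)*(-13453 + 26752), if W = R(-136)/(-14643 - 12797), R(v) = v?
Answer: -554365796127/3430 ≈ -1.6162e+8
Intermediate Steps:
W = 17/3430 (W = -136/(-14643 - 12797) = -136/(-27440) = -136*(-1/27440) = 17/3430 ≈ 0.0049563)
(W - 12153)*(-13453 + 26752) = (17/3430 - 12153)*(-13453 + 26752) = -41684773/3430*13299 = -554365796127/3430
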